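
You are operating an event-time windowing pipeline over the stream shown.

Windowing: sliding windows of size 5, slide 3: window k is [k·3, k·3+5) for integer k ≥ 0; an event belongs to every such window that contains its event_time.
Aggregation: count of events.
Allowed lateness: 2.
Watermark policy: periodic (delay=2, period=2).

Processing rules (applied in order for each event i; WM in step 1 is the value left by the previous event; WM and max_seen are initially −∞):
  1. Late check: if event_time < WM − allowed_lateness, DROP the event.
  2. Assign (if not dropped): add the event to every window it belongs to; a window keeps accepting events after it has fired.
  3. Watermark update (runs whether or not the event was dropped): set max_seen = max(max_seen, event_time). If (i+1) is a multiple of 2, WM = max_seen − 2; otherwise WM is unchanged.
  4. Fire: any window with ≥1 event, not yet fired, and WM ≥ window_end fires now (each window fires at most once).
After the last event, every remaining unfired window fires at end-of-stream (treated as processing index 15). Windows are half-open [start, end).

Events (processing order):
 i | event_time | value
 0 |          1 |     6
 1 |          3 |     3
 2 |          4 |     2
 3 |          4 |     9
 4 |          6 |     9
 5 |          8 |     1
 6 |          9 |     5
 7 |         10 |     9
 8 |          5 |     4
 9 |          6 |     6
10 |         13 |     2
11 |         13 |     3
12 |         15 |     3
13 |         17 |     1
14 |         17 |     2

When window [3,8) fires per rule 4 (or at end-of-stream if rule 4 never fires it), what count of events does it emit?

4

i=0 t=1 v=6: → [0,5); WM=−∞
i=1 t=3 v=3: → [3,8),[0,5); WM=1
i=2 t=4 v=2: → [3,8),[0,5); WM=1
i=3 t=4 v=9: → [3,8),[0,5); WM=2
i=4 t=6 v=9: → [6,11),[3,8); WM=2
i=5 t=8 v=1: → [6,11); WM=6; [0,5) fires=4
i=6 t=9 v=5: → [9,14),[6,11); WM=6
i=7 t=10 v=9: → [9,14),[6,11); WM=8; [3,8) fires=4
i=8 t=5 v=4: DROP (t<8-2); WM=8
i=9 t=6 v=6: → [6,11),[3,8); WM=8
i=10 t=13 v=2: → [12,17),[9,14); WM=8
i=11 t=13 v=3: → [12,17),[9,14); WM=11; [6,11) fires=5
i=12 t=15 v=3: → [15,20),[12,17); WM=11
i=13 t=17 v=1: → [15,20); WM=15; [9,14) fires=4
i=14 t=17 v=2: → [15,20); WM=15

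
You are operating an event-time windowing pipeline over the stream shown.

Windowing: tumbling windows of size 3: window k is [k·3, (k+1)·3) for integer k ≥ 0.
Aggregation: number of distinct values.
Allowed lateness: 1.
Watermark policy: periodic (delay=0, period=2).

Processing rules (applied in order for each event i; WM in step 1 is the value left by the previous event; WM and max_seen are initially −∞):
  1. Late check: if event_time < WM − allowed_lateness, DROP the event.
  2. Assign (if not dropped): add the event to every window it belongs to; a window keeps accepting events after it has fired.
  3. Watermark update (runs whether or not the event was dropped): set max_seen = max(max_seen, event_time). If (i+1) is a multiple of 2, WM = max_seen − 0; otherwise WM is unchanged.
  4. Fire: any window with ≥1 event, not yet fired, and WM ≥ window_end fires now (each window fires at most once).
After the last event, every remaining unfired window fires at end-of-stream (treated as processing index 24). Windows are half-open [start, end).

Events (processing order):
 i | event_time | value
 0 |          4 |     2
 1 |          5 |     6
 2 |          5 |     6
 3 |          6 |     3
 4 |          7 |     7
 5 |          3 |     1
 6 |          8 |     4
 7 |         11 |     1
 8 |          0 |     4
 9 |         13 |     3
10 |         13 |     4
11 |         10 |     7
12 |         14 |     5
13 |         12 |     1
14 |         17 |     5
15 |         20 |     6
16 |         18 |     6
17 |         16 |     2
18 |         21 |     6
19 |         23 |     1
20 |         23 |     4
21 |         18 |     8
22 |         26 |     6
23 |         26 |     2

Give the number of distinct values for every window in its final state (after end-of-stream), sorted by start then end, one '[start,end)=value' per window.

i=0 t=4 v=2: → [3,6); WM=−∞
i=1 t=5 v=6: → [3,6); WM=5
i=2 t=5 v=6: → [3,6); WM=5
i=3 t=6 v=3: → [6,9); WM=6; [3,6) fires=2
i=4 t=7 v=7: → [6,9); WM=6
i=5 t=3 v=1: DROP (t<6-1); WM=7
i=6 t=8 v=4: → [6,9); WM=7
i=7 t=11 v=1: → [9,12); WM=11; [6,9) fires=3
i=8 t=0 v=4: DROP (t<11-1); WM=11
i=9 t=13 v=3: → [12,15); WM=13; [9,12) fires=1
i=10 t=13 v=4: → [12,15); WM=13
i=11 t=10 v=7: DROP (t<13-1); WM=13
i=12 t=14 v=5: → [12,15); WM=13
i=13 t=12 v=1: → [12,15); WM=14
i=14 t=17 v=5: → [15,18); WM=14
i=15 t=20 v=6: → [18,21); WM=20; [12,15) fires=4 [15,18) fires=1
i=16 t=18 v=6: DROP (t<20-1); WM=20
i=17 t=16 v=2: DROP (t<20-1); WM=20
i=18 t=21 v=6: → [21,24); WM=20
i=19 t=23 v=1: → [21,24); WM=23; [18,21) fires=1
i=20 t=23 v=4: → [21,24); WM=23
i=21 t=18 v=8: DROP (t<23-1); WM=23
i=22 t=26 v=6: → [24,27); WM=23
i=23 t=26 v=2: → [24,27); WM=26; [21,24) fires=3

[3,6)=2 [6,9)=3 [9,12)=1 [12,15)=4 [15,18)=1 [18,21)=1 [21,24)=3 [24,27)=2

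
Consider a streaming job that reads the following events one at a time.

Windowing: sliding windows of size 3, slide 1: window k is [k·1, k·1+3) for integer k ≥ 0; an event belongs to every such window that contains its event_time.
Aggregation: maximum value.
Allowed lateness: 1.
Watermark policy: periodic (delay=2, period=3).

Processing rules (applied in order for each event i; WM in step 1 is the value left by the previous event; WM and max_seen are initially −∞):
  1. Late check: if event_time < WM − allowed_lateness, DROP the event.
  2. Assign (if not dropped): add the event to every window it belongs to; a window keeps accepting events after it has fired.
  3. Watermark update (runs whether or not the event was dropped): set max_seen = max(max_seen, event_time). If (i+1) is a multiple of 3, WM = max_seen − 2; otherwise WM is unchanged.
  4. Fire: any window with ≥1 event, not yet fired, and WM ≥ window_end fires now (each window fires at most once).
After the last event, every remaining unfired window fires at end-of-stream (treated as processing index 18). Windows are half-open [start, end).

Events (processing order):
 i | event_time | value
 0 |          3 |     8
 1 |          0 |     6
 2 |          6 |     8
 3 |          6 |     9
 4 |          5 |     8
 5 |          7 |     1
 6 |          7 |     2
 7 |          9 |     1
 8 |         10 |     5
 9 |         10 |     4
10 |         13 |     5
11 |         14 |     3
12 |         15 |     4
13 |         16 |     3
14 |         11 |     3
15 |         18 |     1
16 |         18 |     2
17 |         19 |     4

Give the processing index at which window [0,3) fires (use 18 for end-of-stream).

2

i=0 t=3 v=8: → [3,6),[2,5),[1,4); WM=−∞
i=1 t=0 v=6: → [0,3); WM=−∞
i=2 t=6 v=8: → [6,9),[5,8),[4,7); WM=4; [0,3) fires=6 [1,4) fires=8
i=3 t=6 v=9: → [6,9),[5,8),[4,7); WM=4
i=4 t=5 v=8: → [5,8),[4,7),[3,6); WM=4
i=5 t=7 v=1: → [7,10),[6,9),[5,8); WM=5; [2,5) fires=8
i=6 t=7 v=2: → [7,10),[6,9),[5,8); WM=5
i=7 t=9 v=1: → [9,12),[8,11),[7,10); WM=5
i=8 t=10 v=5: → [10,13),[9,12),[8,11); WM=8; [3,6) fires=8 [4,7) fires=9 [5,8) fires=9
i=9 t=10 v=4: → [10,13),[9,12),[8,11); WM=8
i=10 t=13 v=5: → [13,16),[12,15),[11,14); WM=8
i=11 t=14 v=3: → [14,17),[13,16),[12,15); WM=12; [6,9) fires=9 [7,10) fires=2 [8,11) fires=5 [9,12) fires=5
i=12 t=15 v=4: → [15,18),[14,17),[13,16); WM=12
i=13 t=16 v=3: → [16,19),[15,18),[14,17); WM=12
i=14 t=11 v=3: → [11,14),[10,13),[9,12); WM=14; [10,13) fires=5 [11,14) fires=5
i=15 t=18 v=1: → [18,21),[17,20),[16,19); WM=14
i=16 t=18 v=2: → [18,21),[17,20),[16,19); WM=14
i=17 t=19 v=4: → [19,22),[18,21),[17,20); WM=17; [12,15) fires=5 [13,16) fires=5 [14,17) fires=4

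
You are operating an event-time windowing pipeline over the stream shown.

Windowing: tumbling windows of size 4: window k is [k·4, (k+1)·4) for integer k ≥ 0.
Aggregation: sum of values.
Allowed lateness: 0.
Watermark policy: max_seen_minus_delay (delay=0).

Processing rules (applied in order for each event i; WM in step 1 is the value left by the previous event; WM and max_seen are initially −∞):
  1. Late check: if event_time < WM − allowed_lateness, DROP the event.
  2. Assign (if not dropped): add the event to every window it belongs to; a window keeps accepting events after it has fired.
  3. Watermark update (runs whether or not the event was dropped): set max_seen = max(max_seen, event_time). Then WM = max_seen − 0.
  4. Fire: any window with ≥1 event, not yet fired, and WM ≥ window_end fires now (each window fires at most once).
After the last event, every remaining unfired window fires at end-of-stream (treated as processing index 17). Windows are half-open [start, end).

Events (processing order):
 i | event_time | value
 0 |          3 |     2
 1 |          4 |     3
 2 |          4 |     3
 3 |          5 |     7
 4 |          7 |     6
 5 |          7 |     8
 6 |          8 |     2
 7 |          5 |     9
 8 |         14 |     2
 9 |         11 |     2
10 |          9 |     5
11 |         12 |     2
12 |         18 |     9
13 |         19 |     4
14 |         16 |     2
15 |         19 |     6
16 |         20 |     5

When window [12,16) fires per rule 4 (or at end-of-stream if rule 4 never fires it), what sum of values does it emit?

2

i=0 t=3 v=2: → [0,4); WM=3
i=1 t=4 v=3: → [4,8); WM=4; [0,4) fires=2
i=2 t=4 v=3: → [4,8); WM=4
i=3 t=5 v=7: → [4,8); WM=5
i=4 t=7 v=6: → [4,8); WM=7
i=5 t=7 v=8: → [4,8); WM=7
i=6 t=8 v=2: → [8,12); WM=8; [4,8) fires=27
i=7 t=5 v=9: DROP (t<8-0); WM=8
i=8 t=14 v=2: → [12,16); WM=14; [8,12) fires=2
i=9 t=11 v=2: DROP (t<14-0); WM=14
i=10 t=9 v=5: DROP (t<14-0); WM=14
i=11 t=12 v=2: DROP (t<14-0); WM=14
i=12 t=18 v=9: → [16,20); WM=18; [12,16) fires=2
i=13 t=19 v=4: → [16,20); WM=19
i=14 t=16 v=2: DROP (t<19-0); WM=19
i=15 t=19 v=6: → [16,20); WM=19
i=16 t=20 v=5: → [20,24); WM=20; [16,20) fires=19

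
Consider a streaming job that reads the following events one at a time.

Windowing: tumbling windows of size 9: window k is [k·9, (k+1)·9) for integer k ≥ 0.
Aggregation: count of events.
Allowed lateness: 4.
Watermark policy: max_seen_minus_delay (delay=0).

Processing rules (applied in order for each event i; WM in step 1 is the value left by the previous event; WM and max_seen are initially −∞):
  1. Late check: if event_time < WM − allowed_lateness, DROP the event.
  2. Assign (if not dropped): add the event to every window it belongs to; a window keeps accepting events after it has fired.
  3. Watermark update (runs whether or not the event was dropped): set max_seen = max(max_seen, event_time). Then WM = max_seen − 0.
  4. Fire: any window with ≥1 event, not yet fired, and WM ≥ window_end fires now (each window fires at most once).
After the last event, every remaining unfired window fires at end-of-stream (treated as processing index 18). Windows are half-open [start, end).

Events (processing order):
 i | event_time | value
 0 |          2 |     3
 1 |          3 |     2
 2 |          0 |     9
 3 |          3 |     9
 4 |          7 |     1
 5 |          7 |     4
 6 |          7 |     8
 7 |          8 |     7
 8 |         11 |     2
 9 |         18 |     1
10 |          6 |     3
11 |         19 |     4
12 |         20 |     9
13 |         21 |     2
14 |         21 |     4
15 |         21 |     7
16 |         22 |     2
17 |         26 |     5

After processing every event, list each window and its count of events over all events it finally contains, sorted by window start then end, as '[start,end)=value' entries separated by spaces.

i=0 t=2 v=3: → [0,9); WM=2
i=1 t=3 v=2: → [0,9); WM=3
i=2 t=0 v=9: → [0,9); WM=3
i=3 t=3 v=9: → [0,9); WM=3
i=4 t=7 v=1: → [0,9); WM=7
i=5 t=7 v=4: → [0,9); WM=7
i=6 t=7 v=8: → [0,9); WM=7
i=7 t=8 v=7: → [0,9); WM=8
i=8 t=11 v=2: → [9,18); WM=11; [0,9) fires=8
i=9 t=18 v=1: → [18,27); WM=18; [9,18) fires=1
i=10 t=6 v=3: DROP (t<18-4); WM=18
i=11 t=19 v=4: → [18,27); WM=19
i=12 t=20 v=9: → [18,27); WM=20
i=13 t=21 v=2: → [18,27); WM=21
i=14 t=21 v=4: → [18,27); WM=21
i=15 t=21 v=7: → [18,27); WM=21
i=16 t=22 v=2: → [18,27); WM=22
i=17 t=26 v=5: → [18,27); WM=26

[0,9)=8 [9,18)=1 [18,27)=8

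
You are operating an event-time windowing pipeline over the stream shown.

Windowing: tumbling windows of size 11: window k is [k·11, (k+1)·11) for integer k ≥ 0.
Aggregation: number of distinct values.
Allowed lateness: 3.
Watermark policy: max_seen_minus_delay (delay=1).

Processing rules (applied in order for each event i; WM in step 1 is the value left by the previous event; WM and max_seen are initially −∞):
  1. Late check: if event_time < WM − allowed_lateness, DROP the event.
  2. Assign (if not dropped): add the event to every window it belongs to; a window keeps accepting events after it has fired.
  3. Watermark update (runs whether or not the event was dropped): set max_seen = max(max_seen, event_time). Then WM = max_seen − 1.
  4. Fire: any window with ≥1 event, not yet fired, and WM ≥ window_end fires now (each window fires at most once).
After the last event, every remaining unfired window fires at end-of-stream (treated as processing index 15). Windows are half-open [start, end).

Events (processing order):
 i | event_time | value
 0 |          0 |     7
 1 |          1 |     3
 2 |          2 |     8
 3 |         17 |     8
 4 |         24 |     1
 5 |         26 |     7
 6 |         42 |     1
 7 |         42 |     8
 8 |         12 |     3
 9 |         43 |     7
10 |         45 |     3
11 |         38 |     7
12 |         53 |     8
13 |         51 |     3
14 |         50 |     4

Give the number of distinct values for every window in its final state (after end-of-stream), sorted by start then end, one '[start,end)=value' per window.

[0,11)=3 [11,22)=1 [22,33)=2 [33,44)=3 [44,55)=3

i=0 t=0 v=7: → [0,11); WM=-1
i=1 t=1 v=3: → [0,11); WM=0
i=2 t=2 v=8: → [0,11); WM=1
i=3 t=17 v=8: → [11,22); WM=16; [0,11) fires=3
i=4 t=24 v=1: → [22,33); WM=23; [11,22) fires=1
i=5 t=26 v=7: → [22,33); WM=25
i=6 t=42 v=1: → [33,44); WM=41; [22,33) fires=2
i=7 t=42 v=8: → [33,44); WM=41
i=8 t=12 v=3: DROP (t<41-3); WM=41
i=9 t=43 v=7: → [33,44); WM=42
i=10 t=45 v=3: → [44,55); WM=44; [33,44) fires=3
i=11 t=38 v=7: DROP (t<44-3); WM=44
i=12 t=53 v=8: → [44,55); WM=52
i=13 t=51 v=3: → [44,55); WM=52
i=14 t=50 v=4: → [44,55); WM=52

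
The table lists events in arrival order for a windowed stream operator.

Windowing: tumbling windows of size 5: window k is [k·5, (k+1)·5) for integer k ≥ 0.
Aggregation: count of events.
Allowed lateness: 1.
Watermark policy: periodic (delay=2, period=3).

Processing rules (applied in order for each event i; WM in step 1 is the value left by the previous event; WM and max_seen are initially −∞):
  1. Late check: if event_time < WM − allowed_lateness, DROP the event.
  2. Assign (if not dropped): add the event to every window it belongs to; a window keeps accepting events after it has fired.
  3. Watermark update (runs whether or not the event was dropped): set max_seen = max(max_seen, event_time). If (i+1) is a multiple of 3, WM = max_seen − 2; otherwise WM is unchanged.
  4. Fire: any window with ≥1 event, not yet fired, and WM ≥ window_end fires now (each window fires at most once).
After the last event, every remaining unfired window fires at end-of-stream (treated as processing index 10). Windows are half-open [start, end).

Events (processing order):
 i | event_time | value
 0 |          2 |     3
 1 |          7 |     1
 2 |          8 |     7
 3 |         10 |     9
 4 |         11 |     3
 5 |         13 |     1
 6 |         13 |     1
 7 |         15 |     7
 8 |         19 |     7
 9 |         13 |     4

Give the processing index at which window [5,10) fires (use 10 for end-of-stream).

5

i=0 t=2 v=3: → [0,5); WM=−∞
i=1 t=7 v=1: → [5,10); WM=−∞
i=2 t=8 v=7: → [5,10); WM=6; [0,5) fires=1
i=3 t=10 v=9: → [10,15); WM=6
i=4 t=11 v=3: → [10,15); WM=6
i=5 t=13 v=1: → [10,15); WM=11; [5,10) fires=2
i=6 t=13 v=1: → [10,15); WM=11
i=7 t=15 v=7: → [15,20); WM=11
i=8 t=19 v=7: → [15,20); WM=17; [10,15) fires=4
i=9 t=13 v=4: DROP (t<17-1); WM=17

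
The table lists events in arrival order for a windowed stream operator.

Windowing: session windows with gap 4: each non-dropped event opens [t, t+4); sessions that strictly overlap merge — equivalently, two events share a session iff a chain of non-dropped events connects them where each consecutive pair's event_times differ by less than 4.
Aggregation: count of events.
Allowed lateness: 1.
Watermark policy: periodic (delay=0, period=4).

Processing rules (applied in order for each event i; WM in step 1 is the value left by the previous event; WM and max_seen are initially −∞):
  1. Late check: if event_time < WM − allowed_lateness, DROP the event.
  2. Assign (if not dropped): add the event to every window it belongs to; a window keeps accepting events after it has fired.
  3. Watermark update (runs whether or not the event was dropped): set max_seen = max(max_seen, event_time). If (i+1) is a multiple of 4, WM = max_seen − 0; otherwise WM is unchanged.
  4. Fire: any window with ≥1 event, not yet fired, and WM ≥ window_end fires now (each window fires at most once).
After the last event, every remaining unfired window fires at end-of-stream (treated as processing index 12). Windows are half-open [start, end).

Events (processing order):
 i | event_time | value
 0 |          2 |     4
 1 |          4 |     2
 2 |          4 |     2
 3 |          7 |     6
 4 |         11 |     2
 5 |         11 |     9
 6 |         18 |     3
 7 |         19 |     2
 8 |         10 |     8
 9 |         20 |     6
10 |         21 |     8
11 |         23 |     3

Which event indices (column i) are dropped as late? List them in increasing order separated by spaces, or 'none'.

8

i=0 t=2 v=4: → [2,6); WM=−∞
i=1 t=4 v=2: → [2,8); WM=−∞
i=2 t=4 v=2: → [2,8); WM=−∞
i=3 t=7 v=6: → [2,11); WM=7
i=4 t=11 v=2: → [11,15); WM=7
i=5 t=11 v=9: → [11,15); WM=7
i=6 t=18 v=3: → [18,22); WM=7
i=7 t=19 v=2: → [18,23); WM=19
i=8 t=10 v=8: DROP (t<19-1); WM=19
i=9 t=20 v=6: → [18,24); WM=19
i=10 t=21 v=8: → [18,25); WM=19
i=11 t=23 v=3: → [18,27); WM=23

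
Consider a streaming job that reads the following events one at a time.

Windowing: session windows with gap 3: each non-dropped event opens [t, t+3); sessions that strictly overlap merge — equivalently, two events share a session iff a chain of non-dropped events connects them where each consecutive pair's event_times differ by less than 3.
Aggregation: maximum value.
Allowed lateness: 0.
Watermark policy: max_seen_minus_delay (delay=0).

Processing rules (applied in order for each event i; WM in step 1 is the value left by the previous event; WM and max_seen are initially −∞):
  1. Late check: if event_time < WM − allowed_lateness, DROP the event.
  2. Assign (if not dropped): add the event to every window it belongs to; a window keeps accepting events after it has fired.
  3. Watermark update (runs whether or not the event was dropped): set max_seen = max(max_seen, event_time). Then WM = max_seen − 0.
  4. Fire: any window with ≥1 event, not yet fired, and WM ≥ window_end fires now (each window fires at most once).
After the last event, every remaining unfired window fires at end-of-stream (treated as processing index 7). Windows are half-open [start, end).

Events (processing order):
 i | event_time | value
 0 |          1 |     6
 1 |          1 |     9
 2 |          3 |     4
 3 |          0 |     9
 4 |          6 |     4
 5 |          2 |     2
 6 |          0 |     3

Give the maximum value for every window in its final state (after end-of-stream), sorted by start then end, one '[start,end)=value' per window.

[1,6)=9 [6,9)=4

i=0 t=1 v=6: → [1,4); WM=1
i=1 t=1 v=9: → [1,4); WM=1
i=2 t=3 v=4: → [1,6); WM=3
i=3 t=0 v=9: DROP (t<3-0); WM=3
i=4 t=6 v=4: → [6,9); WM=6
i=5 t=2 v=2: DROP (t<6-0); WM=6
i=6 t=0 v=3: DROP (t<6-0); WM=6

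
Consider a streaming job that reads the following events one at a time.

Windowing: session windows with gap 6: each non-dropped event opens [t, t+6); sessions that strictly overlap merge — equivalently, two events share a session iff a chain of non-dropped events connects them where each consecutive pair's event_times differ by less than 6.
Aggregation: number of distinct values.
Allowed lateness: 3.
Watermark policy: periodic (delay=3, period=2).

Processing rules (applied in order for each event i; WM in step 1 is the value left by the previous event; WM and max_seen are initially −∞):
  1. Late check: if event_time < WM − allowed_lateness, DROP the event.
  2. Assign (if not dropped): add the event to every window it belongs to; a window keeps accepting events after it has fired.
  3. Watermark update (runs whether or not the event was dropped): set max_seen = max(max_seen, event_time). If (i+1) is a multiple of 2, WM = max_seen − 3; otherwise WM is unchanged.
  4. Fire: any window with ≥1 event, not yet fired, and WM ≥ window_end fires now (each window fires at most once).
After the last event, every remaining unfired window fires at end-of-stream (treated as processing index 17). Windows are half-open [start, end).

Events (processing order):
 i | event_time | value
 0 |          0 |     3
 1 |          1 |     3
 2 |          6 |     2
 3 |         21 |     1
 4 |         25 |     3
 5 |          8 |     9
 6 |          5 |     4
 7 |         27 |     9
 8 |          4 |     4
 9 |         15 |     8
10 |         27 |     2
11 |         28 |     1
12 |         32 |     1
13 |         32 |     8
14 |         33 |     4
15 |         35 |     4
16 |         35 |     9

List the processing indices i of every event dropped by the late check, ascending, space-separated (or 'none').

5 6 8 9

i=0 t=0 v=3: → [0,6); WM=−∞
i=1 t=1 v=3: → [0,7); WM=-2
i=2 t=6 v=2: → [0,12); WM=-2
i=3 t=21 v=1: → [21,27); WM=18
i=4 t=25 v=3: → [21,31); WM=18
i=5 t=8 v=9: DROP (t<18-3); WM=22
i=6 t=5 v=4: DROP (t<22-3); WM=22
i=7 t=27 v=9: → [21,33); WM=24
i=8 t=4 v=4: DROP (t<24-3); WM=24
i=9 t=15 v=8: DROP (t<24-3); WM=24
i=10 t=27 v=2: → [21,33); WM=24
i=11 t=28 v=1: → [21,34); WM=25
i=12 t=32 v=1: → [21,38); WM=25
i=13 t=32 v=8: → [21,38); WM=29
i=14 t=33 v=4: → [21,39); WM=29
i=15 t=35 v=4: → [21,41); WM=32
i=16 t=35 v=9: → [21,41); WM=32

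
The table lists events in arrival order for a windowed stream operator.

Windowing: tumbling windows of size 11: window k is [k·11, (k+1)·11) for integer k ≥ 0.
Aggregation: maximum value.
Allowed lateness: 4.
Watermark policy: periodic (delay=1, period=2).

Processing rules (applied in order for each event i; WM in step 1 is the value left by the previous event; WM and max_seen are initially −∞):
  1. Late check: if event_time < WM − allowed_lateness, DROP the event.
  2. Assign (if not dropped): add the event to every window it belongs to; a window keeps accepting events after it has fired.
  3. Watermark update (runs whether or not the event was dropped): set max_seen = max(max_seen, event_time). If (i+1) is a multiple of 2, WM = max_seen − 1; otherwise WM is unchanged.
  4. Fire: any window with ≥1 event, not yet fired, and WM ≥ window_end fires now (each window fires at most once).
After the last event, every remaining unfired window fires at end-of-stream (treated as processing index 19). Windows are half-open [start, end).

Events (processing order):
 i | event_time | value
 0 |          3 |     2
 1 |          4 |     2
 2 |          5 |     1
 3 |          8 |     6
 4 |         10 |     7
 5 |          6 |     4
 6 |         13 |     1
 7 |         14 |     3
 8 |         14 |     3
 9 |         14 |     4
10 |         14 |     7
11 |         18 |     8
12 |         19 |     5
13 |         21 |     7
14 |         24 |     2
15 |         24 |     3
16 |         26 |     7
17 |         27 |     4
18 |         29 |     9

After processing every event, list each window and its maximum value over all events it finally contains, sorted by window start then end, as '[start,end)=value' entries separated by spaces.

i=0 t=3 v=2: → [0,11); WM=−∞
i=1 t=4 v=2: → [0,11); WM=3
i=2 t=5 v=1: → [0,11); WM=3
i=3 t=8 v=6: → [0,11); WM=7
i=4 t=10 v=7: → [0,11); WM=7
i=5 t=6 v=4: → [0,11); WM=9
i=6 t=13 v=1: → [11,22); WM=9
i=7 t=14 v=3: → [11,22); WM=13; [0,11) fires=7
i=8 t=14 v=3: → [11,22); WM=13
i=9 t=14 v=4: → [11,22); WM=13
i=10 t=14 v=7: → [11,22); WM=13
i=11 t=18 v=8: → [11,22); WM=17
i=12 t=19 v=5: → [11,22); WM=17
i=13 t=21 v=7: → [11,22); WM=20
i=14 t=24 v=2: → [22,33); WM=20
i=15 t=24 v=3: → [22,33); WM=23; [11,22) fires=8
i=16 t=26 v=7: → [22,33); WM=23
i=17 t=27 v=4: → [22,33); WM=26
i=18 t=29 v=9: → [22,33); WM=26

[0,11)=7 [11,22)=8 [22,33)=9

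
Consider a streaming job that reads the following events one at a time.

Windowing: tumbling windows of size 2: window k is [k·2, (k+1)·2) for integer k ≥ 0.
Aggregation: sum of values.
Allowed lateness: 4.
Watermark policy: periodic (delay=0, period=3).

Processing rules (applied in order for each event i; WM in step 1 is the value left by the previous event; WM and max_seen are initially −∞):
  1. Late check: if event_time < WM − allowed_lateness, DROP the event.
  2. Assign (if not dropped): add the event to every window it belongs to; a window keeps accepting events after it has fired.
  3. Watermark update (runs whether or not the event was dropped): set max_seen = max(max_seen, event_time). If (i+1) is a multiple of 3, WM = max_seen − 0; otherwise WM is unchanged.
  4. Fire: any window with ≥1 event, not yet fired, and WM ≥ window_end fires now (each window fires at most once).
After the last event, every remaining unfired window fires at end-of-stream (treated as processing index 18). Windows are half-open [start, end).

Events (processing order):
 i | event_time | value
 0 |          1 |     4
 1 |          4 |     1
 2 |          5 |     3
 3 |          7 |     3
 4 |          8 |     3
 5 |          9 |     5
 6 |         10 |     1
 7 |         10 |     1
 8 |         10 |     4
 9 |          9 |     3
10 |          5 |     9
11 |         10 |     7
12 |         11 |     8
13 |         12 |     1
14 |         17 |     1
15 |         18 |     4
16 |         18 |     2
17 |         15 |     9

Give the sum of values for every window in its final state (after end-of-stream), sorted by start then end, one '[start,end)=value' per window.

[0,2)=4 [4,6)=4 [6,8)=3 [8,10)=11 [10,12)=21 [12,14)=1 [14,16)=9 [16,18)=1 [18,20)=6

i=0 t=1 v=4: → [0,2); WM=−∞
i=1 t=4 v=1: → [4,6); WM=−∞
i=2 t=5 v=3: → [4,6); WM=5; [0,2) fires=4
i=3 t=7 v=3: → [6,8); WM=5
i=4 t=8 v=3: → [8,10); WM=5
i=5 t=9 v=5: → [8,10); WM=9; [4,6) fires=4 [6,8) fires=3
i=6 t=10 v=1: → [10,12); WM=9
i=7 t=10 v=1: → [10,12); WM=9
i=8 t=10 v=4: → [10,12); WM=10; [8,10) fires=8
i=9 t=9 v=3: → [8,10); WM=10
i=10 t=5 v=9: DROP (t<10-4); WM=10
i=11 t=10 v=7: → [10,12); WM=10
i=12 t=11 v=8: → [10,12); WM=10
i=13 t=12 v=1: → [12,14); WM=10
i=14 t=17 v=1: → [16,18); WM=17; [10,12) fires=21 [12,14) fires=1
i=15 t=18 v=4: → [18,20); WM=17
i=16 t=18 v=2: → [18,20); WM=17
i=17 t=15 v=9: → [14,16); WM=18; [14,16) fires=9 [16,18) fires=1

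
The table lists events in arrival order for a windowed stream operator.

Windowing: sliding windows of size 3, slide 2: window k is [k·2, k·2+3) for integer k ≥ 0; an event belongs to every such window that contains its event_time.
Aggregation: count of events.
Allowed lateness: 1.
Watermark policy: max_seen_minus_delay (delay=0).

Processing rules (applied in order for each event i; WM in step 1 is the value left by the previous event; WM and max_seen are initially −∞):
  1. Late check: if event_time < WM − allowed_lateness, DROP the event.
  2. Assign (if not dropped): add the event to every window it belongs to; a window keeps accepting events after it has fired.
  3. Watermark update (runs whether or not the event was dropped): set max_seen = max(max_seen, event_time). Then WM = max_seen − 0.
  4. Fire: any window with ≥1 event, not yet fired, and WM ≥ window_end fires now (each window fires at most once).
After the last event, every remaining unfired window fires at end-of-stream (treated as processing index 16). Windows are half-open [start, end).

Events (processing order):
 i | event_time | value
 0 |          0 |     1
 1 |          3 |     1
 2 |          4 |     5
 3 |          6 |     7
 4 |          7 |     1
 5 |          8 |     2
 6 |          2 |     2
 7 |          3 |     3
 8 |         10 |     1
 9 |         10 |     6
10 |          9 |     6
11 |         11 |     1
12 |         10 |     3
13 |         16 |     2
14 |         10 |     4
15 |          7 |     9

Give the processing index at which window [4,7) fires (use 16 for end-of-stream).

4

i=0 t=0 v=1: → [0,3); WM=0
i=1 t=3 v=1: → [2,5); WM=3; [0,3) fires=1
i=2 t=4 v=5: → [4,7),[2,5); WM=4
i=3 t=6 v=7: → [6,9),[4,7); WM=6; [2,5) fires=2
i=4 t=7 v=1: → [6,9); WM=7; [4,7) fires=2
i=5 t=8 v=2: → [8,11),[6,9); WM=8
i=6 t=2 v=2: DROP (t<8-1); WM=8
i=7 t=3 v=3: DROP (t<8-1); WM=8
i=8 t=10 v=1: → [10,13),[8,11); WM=10; [6,9) fires=3
i=9 t=10 v=6: → [10,13),[8,11); WM=10
i=10 t=9 v=6: → [8,11); WM=10
i=11 t=11 v=1: → [10,13); WM=11; [8,11) fires=4
i=12 t=10 v=3: → [10,13),[8,11); WM=11
i=13 t=16 v=2: → [16,19),[14,17); WM=16; [10,13) fires=4
i=14 t=10 v=4: DROP (t<16-1); WM=16
i=15 t=7 v=9: DROP (t<16-1); WM=16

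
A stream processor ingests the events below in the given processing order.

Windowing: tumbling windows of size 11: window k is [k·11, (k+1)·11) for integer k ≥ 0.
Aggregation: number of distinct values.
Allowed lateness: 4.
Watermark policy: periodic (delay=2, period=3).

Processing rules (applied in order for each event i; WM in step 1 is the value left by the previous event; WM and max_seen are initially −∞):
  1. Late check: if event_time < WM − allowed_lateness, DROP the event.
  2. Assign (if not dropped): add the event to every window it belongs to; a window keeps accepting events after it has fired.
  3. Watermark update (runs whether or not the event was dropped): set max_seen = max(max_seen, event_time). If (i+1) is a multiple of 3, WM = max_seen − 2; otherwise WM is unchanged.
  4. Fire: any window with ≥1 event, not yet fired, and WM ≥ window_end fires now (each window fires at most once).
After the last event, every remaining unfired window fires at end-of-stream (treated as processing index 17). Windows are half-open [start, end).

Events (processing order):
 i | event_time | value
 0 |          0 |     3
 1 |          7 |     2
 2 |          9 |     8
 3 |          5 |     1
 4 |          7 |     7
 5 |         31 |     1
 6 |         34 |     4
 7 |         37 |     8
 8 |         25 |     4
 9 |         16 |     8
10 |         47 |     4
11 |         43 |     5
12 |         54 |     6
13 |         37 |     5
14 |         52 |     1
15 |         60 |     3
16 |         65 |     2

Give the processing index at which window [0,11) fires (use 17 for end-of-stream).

i=0 t=0 v=3: → [0,11); WM=−∞
i=1 t=7 v=2: → [0,11); WM=−∞
i=2 t=9 v=8: → [0,11); WM=7
i=3 t=5 v=1: → [0,11); WM=7
i=4 t=7 v=7: → [0,11); WM=7
i=5 t=31 v=1: → [22,33); WM=29; [0,11) fires=5
i=6 t=34 v=4: → [33,44); WM=29
i=7 t=37 v=8: → [33,44); WM=29
i=8 t=25 v=4: → [22,33); WM=35; [22,33) fires=2
i=9 t=16 v=8: DROP (t<35-4); WM=35
i=10 t=47 v=4: → [44,55); WM=35
i=11 t=43 v=5: → [33,44); WM=45; [33,44) fires=3
i=12 t=54 v=6: → [44,55); WM=45
i=13 t=37 v=5: DROP (t<45-4); WM=45
i=14 t=52 v=1: → [44,55); WM=52
i=15 t=60 v=3: → [55,66); WM=52
i=16 t=65 v=2: → [55,66); WM=52

5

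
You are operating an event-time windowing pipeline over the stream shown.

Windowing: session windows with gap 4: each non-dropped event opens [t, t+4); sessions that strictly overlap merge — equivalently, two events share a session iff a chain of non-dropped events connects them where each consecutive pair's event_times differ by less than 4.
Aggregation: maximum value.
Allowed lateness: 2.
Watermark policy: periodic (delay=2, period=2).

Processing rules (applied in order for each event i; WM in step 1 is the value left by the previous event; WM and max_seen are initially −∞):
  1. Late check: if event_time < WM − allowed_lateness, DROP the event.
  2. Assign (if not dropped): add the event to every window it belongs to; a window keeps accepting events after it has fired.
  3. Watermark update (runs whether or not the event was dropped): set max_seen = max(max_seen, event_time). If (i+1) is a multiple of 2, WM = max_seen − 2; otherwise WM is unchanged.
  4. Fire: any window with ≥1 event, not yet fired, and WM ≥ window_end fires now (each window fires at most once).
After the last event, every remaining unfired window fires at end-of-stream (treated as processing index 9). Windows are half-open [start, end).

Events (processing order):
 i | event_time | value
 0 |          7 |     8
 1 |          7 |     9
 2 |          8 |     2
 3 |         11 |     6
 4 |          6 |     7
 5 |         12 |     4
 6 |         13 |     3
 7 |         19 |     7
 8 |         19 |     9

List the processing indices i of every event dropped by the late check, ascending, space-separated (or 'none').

4

i=0 t=7 v=8: → [7,11); WM=−∞
i=1 t=7 v=9: → [7,11); WM=5
i=2 t=8 v=2: → [7,12); WM=5
i=3 t=11 v=6: → [7,15); WM=9
i=4 t=6 v=7: DROP (t<9-2); WM=9
i=5 t=12 v=4: → [7,16); WM=10
i=6 t=13 v=3: → [7,17); WM=10
i=7 t=19 v=7: → [19,23); WM=17
i=8 t=19 v=9: → [19,23); WM=17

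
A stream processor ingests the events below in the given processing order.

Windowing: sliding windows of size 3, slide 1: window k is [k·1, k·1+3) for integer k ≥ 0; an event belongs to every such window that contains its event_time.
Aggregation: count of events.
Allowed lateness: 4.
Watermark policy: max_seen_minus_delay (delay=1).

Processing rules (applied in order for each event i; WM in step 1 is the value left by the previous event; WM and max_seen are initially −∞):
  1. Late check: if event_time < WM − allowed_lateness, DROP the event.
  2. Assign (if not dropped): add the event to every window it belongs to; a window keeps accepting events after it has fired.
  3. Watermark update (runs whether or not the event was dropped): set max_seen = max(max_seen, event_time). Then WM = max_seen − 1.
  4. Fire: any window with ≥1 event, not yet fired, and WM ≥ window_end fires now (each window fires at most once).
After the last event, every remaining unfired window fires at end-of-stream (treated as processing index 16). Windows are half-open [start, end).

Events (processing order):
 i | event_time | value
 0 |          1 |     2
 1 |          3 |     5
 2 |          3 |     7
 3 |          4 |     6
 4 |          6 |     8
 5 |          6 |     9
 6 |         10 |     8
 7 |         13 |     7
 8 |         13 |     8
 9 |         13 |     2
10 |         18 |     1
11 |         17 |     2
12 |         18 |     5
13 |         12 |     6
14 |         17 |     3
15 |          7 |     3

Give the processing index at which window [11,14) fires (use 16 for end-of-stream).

10

i=0 t=1 v=2: → [1,4),[0,3); WM=0
i=1 t=3 v=5: → [3,6),[2,5),[1,4); WM=2
i=2 t=3 v=7: → [3,6),[2,5),[1,4); WM=2
i=3 t=4 v=6: → [4,7),[3,6),[2,5); WM=3; [0,3) fires=1
i=4 t=6 v=8: → [6,9),[5,8),[4,7); WM=5; [1,4) fires=3 [2,5) fires=3
i=5 t=6 v=9: → [6,9),[5,8),[4,7); WM=5
i=6 t=10 v=8: → [10,13),[9,12),[8,11); WM=9; [3,6) fires=3 [4,7) fires=3 [5,8) fires=2 [6,9) fires=2
i=7 t=13 v=7: → [13,16),[12,15),[11,14); WM=12; [8,11) fires=1 [9,12) fires=1
i=8 t=13 v=8: → [13,16),[12,15),[11,14); WM=12
i=9 t=13 v=2: → [13,16),[12,15),[11,14); WM=12
i=10 t=18 v=1: → [18,21),[17,20),[16,19); WM=17; [10,13) fires=1 [11,14) fires=3 [12,15) fires=3 [13,16) fires=3
i=11 t=17 v=2: → [17,20),[16,19),[15,18); WM=17
i=12 t=18 v=5: → [18,21),[17,20),[16,19); WM=17
i=13 t=12 v=6: DROP (t<17-4); WM=17
i=14 t=17 v=3: → [17,20),[16,19),[15,18); WM=17
i=15 t=7 v=3: DROP (t<17-4); WM=17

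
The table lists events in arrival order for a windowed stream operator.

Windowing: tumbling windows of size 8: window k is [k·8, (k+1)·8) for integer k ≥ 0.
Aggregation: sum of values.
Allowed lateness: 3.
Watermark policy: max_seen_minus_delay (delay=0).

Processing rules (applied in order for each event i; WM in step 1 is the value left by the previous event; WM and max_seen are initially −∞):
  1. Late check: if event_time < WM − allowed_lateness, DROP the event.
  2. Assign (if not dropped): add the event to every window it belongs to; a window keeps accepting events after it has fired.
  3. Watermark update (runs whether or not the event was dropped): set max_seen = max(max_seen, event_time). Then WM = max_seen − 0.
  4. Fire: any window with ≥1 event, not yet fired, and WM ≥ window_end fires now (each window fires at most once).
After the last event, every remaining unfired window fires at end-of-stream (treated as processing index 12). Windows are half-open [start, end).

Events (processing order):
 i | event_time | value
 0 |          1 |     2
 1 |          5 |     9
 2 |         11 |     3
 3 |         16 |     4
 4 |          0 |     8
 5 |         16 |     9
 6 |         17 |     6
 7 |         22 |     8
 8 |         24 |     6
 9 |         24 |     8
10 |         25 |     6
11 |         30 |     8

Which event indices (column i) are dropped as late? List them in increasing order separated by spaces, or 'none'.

4

i=0 t=1 v=2: → [0,8); WM=1
i=1 t=5 v=9: → [0,8); WM=5
i=2 t=11 v=3: → [8,16); WM=11; [0,8) fires=11
i=3 t=16 v=4: → [16,24); WM=16; [8,16) fires=3
i=4 t=0 v=8: DROP (t<16-3); WM=16
i=5 t=16 v=9: → [16,24); WM=16
i=6 t=17 v=6: → [16,24); WM=17
i=7 t=22 v=8: → [16,24); WM=22
i=8 t=24 v=6: → [24,32); WM=24; [16,24) fires=27
i=9 t=24 v=8: → [24,32); WM=24
i=10 t=25 v=6: → [24,32); WM=25
i=11 t=30 v=8: → [24,32); WM=30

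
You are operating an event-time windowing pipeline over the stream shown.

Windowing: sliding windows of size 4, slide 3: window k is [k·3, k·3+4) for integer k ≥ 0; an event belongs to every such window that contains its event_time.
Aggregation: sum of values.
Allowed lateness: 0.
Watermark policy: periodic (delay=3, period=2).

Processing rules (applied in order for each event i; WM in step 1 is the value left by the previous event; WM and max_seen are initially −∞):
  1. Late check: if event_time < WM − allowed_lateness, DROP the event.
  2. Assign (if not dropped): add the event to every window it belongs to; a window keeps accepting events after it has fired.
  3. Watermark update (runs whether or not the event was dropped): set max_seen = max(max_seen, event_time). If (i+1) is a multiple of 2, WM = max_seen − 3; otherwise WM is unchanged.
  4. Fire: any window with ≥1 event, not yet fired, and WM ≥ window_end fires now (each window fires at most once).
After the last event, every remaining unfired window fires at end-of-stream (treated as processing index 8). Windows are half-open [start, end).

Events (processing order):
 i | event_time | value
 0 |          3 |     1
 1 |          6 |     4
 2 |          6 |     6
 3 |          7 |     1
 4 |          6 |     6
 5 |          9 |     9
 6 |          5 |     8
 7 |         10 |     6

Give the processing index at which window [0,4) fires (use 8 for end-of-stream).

i=0 t=3 v=1: → [3,7),[0,4); WM=−∞
i=1 t=6 v=4: → [6,10),[3,7); WM=3
i=2 t=6 v=6: → [6,10),[3,7); WM=3
i=3 t=7 v=1: → [6,10); WM=4; [0,4) fires=1
i=4 t=6 v=6: → [6,10),[3,7); WM=4
i=5 t=9 v=9: → [9,13),[6,10); WM=6
i=6 t=5 v=8: DROP (t<6-0); WM=6
i=7 t=10 v=6: → [9,13); WM=7; [3,7) fires=17

3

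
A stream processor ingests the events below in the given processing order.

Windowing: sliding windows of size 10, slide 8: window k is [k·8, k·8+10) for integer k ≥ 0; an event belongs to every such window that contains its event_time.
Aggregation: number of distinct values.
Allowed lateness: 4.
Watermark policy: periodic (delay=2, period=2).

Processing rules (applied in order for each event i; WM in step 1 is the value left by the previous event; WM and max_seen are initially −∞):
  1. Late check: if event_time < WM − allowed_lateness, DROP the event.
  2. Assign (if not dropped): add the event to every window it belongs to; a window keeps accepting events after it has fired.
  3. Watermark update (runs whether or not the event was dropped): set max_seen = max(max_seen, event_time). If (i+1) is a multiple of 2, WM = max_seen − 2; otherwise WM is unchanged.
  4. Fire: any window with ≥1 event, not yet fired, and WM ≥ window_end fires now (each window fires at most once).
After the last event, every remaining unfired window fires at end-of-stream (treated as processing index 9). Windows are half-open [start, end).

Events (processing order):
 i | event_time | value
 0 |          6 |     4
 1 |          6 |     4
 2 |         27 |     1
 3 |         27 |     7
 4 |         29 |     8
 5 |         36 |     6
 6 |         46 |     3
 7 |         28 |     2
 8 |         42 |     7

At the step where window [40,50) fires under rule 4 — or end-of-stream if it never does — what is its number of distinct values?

2

i=0 t=6 v=4: → [0,10); WM=−∞
i=1 t=6 v=4: → [0,10); WM=4
i=2 t=27 v=1: → [24,34); WM=4
i=3 t=27 v=7: → [24,34); WM=25; [0,10) fires=1
i=4 t=29 v=8: → [24,34); WM=25
i=5 t=36 v=6: → [32,42); WM=34; [24,34) fires=3
i=6 t=46 v=3: → [40,50); WM=34
i=7 t=28 v=2: DROP (t<34-4); WM=44; [32,42) fires=1
i=8 t=42 v=7: → [40,50); WM=44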